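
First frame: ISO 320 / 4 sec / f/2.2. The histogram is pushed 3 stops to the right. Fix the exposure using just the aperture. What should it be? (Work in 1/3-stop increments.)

Overexposed by 3 stops → need 3 stops darker.
Aperture: f/2.2 → f/2.5 → f/2.8 → f/3.2 → f/3.5 → f/4 → f/4.5 → f/5 → f/5.6 → f/6.3.

f/6.3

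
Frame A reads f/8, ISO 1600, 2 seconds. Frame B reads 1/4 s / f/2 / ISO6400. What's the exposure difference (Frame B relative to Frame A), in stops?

Aperture: f/8 → f/5.6 → f/4 → f/2.8 → f/2 — 4 stops larger aperture (brighter).
Shutter speed: 2 → 1 → 1/2 → 1/4 — 3 stops shorter (darker).
ISO: 1600 → 3200 → 6400 — 2 stops higher (brighter).
Net: +4 −3 +2 = +3 stops.

3 stops brighter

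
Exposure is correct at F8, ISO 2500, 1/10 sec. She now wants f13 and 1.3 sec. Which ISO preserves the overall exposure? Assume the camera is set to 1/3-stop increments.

Aperture: f/8 → f/9 → f/10 → f/11 → f/13 — 1 1/3 stops smaller aperture (darker).
Shutter speed: 1/10 → 1/8 → 1/6 → 1/5 → 1/4 → 0.3 → 0.4 → 0.5 → 0.6 → 0.8 → 1 → 1.3 — 3 2/3 stops slower (brighter).
Net change so far: 2 1/3 stops brighter. Offset with the ISO: 2500 → 2000 → 1600 → 1250 → 1000 → 800 → 640 → 500.

ISO 500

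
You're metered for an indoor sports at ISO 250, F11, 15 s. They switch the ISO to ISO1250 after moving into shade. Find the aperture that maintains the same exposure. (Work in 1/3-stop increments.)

f/25

ISO: 250 → 320 → 400 → 500 → 640 → 800 → 1000 → 1250 — 2 1/3 stops raised (brighter).
Need 2 1/3 stops darker from the aperture: f/11 → f/13 → f/14 → f/16 → f/18 → f/20 → f/22 → f/25.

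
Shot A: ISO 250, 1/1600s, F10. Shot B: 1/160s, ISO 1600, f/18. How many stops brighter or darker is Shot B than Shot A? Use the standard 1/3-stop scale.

4 1/3 stops brighter

Aperture: f/10 → f/11 → f/13 → f/14 → f/16 → f/18 — 1 2/3 stops stopped down (darker).
Shutter speed: 1/1600 → 1/1250 → 1/1000 → 1/800 → 1/640 → 1/500 → 1/400 → 1/320 → 1/250 → 1/200 → 1/160 — 3 1/3 stops longer (brighter).
ISO: 250 → 320 → 400 → 500 → 640 → 800 → 1000 → 1250 → 1600 — 2 2/3 stops higher (brighter).
Net: −1 2/3 +3 1/3 +2 2/3 = +4 1/3 stops.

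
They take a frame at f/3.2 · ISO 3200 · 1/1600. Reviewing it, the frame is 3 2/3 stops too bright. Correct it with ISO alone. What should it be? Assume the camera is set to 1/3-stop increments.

Overexposed by 3 2/3 stops → need 3 2/3 stops darker.
ISO: 3200 → 2500 → 2000 → 1600 → 1250 → 1000 → 800 → 640 → 500 → 400 → 320 → 250.

ISO 250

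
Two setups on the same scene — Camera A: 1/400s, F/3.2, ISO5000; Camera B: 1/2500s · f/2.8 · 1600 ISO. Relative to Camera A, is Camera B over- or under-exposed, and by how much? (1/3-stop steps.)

Aperture: f/3.2 → f/2.8 — 1/3 stop opened up (brighter).
Shutter speed: 1/400 → 1/500 → 1/640 → 1/800 → 1/1000 → 1/1250 → 1/1600 → 1/2000 → 1/2500 — 2 2/3 stops shorter (darker).
ISO: 5000 → 4000 → 3200 → 2500 → 2000 → 1600 — 1 2/3 stops dropped (darker).
Net: +1/3 −2 2/3 −1 2/3 = −4 stops.

4 stops darker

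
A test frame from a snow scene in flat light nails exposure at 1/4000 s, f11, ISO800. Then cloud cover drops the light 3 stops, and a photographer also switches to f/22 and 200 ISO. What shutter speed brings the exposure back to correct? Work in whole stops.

Scene light: 3 stops darker.
Aperture: f/11 → f/16 → f/22 — 2 stops stopped down (darker).
ISO: 800 → 400 → 200 — 2 stops lower (darker).
Net so far: 7 stops darker. Shutter speed: 1/4000 → 1/2000 → 1/1000 → 1/500 → 1/250 → 1/125 → 1/60 → 1/30.

1/30s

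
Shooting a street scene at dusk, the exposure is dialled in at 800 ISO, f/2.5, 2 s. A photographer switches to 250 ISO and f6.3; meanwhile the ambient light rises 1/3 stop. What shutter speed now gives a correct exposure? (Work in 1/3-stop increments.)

Scene light: 1/3 stop brighter.
ISO: 800 → 640 → 500 → 400 → 320 → 250 — 1 2/3 stops lower (darker).
Aperture: f/2.5 → f/2.8 → f/3.2 → f/3.5 → f/4 → f/4.5 → f/5 → f/5.6 → f/6.3 — 2 2/3 stops stopped down (darker).
Net so far: 4 stops darker. Shutter speed: 2 → 2.5 → 3.2 → 4 → 5 → 6 → 8 → 10 → 13 → 15 → 20 → 25 → 30.

30 s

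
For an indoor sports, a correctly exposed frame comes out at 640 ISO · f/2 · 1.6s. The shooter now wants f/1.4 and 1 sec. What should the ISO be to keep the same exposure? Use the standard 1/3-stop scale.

ISO 500

Aperture: f/2 → f/1.8 → f/1.6 → f/1.4 — 1 stop larger aperture (brighter).
Shutter speed: 1.6 → 1.3 → 1 — 2/3 stop faster (darker).
Net change so far: 1/3 stop brighter. Offset with the ISO: 640 → 500.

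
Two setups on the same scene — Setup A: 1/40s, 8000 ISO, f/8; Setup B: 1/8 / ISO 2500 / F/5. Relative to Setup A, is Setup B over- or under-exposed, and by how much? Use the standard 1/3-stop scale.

2 stops brighter

Aperture: f/8 → f/7.1 → f/6.3 → f/5.6 → f/5 — 1 1/3 stops wider (brighter).
Shutter speed: 1/40 → 1/30 → 1/25 → 1/20 → 1/15 → 1/13 → 1/10 → 1/8 — 2 1/3 stops slower (brighter).
ISO: 8000 → 6400 → 5000 → 4000 → 3200 → 2500 — 1 2/3 stops dropped (darker).
Net: +1 1/3 +2 1/3 −1 2/3 = +2 stops.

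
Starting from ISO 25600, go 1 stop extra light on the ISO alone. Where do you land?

ISO: 25600 → 51200 — 1 stop higher (brighter).

ISO 51200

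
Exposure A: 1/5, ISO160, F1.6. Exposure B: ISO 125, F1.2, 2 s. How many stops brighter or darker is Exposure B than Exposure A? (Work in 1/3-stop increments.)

3 2/3 stops brighter

Aperture: f/1.6 → f/1.4 → f/1.2 — 2/3 stop opened up (brighter).
Shutter speed: 1/5 → 1/4 → 0.3 → 0.4 → 0.5 → 0.6 → 0.8 → 1 → 1.3 → 1.6 → 2 — 3 1/3 stops slower (brighter).
ISO: 160 → 125 — 1/3 stop lower (darker).
Net: +2/3 +3 1/3 −1/3 = +3 2/3 stops.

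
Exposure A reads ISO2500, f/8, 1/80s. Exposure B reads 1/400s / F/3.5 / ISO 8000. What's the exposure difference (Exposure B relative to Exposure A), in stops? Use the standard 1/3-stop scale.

Aperture: f/8 → f/7.1 → f/6.3 → f/5.6 → f/5 → f/4.5 → f/4 → f/3.5 — 2 1/3 stops larger aperture (brighter).
Shutter speed: 1/80 → 1/100 → 1/125 → 1/160 → 1/200 → 1/250 → 1/320 → 1/400 — 2 1/3 stops shorter (darker).
ISO: 2500 → 3200 → 4000 → 5000 → 6400 → 8000 — 1 2/3 stops raised (brighter).
Net: +2 1/3 −2 1/3 +1 2/3 = +1 2/3 stops.

1 2/3 stops brighter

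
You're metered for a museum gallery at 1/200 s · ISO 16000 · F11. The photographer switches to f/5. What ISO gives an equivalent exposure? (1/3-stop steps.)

Aperture: f/11 → f/10 → f/9 → f/8 → f/7.1 → f/6.3 → f/5.6 → f/5 — 2 1/3 stops opened up (brighter).
Need 2 1/3 stops darker from the ISO: 16000 → 12800 → 10000 → 8000 → 6400 → 5000 → 4000 → 3200.

ISO 3200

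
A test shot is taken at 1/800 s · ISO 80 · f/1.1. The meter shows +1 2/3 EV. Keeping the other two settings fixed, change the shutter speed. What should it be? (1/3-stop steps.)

1/2500s

Overexposed by 1 2/3 stops → need 1 2/3 stops darker.
Shutter speed: 1/800 → 1/1000 → 1/1250 → 1/1600 → 1/2000 → 1/2500.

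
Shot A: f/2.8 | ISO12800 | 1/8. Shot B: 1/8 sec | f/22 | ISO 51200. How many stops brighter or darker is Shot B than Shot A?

4 stops darker

Aperture: f/2.8 → f/4 → f/5.6 → f/8 → f/11 → f/16 → f/22 — 6 stops stopped down (darker).
Shutter speed: unchanged.
ISO: 12800 → 25600 → 51200 — 2 stops raised (brighter).
Net: −6 +2 = −4 stops.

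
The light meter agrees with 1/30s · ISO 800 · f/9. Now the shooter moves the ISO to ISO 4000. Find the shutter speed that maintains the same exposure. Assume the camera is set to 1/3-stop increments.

1/160s

ISO: 800 → 1000 → 1250 → 1600 → 2000 → 2500 → 3200 → 4000 — 2 1/3 stops higher (brighter).
Need 2 1/3 stops darker from the shutter speed: 1/30 → 1/40 → 1/50 → 1/60 → 1/80 → 1/100 → 1/125 → 1/160.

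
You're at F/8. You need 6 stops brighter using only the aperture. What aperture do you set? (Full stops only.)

f/1.0

Aperture: f/8 → f/5.6 → f/4 → f/2.8 → f/2 → f/1.4 → f/1.0 — 6 stops wider (brighter).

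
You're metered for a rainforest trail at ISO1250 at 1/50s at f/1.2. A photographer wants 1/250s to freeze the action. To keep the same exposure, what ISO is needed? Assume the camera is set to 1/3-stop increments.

ISO 6400

Shutter speed: 1/50 → 1/60 → 1/80 → 1/100 → 1/125 → 1/160 → 1/200 → 1/250 — 2 1/3 stops shorter (darker).
Need 2 1/3 stops brighter from the ISO: 1250 → 1600 → 2000 → 2500 → 3200 → 4000 → 5000 → 6400.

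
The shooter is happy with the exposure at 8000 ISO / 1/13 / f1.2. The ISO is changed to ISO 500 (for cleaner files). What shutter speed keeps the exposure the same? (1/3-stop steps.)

ISO: 8000 → 6400 → 5000 → 4000 → 3200 → 2500 → 2000 → 1600 → 1250 → 1000 → 800 → 640 → 500 — 4 stops lower (darker).
Need 4 stops brighter from the shutter speed: 1/13 → 1/10 → 1/8 → 1/6 → 1/5 → 1/4 → 0.3 → 0.4 → 0.5 → 0.6 → 0.8 → 1 → 1.3.

1.3 s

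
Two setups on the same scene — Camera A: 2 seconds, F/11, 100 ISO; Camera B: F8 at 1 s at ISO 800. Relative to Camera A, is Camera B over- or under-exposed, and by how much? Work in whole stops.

Aperture: f/11 → f/8 — 1 stop larger aperture (brighter).
Shutter speed: 2 → 1 — 1 stop faster (darker).
ISO: 100 → 200 → 400 → 800 — 3 stops higher (brighter).
Net: +1 −1 +3 = +3 stops.

3 stops brighter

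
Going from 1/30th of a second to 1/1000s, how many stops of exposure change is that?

5 stops

1/30 → 1/60 → 1/125 → 1/250 → 1/500 → 1/1000 — count the steps: 5 stops.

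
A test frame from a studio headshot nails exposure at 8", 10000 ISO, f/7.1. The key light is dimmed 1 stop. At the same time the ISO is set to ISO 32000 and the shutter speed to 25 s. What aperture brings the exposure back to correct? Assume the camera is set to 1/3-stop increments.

f/16

Scene light: 1 stop darker.
ISO: 10000 → 12800 → 16000 → 20000 → 25600 → 32000 — 1 2/3 stops higher (brighter).
Shutter speed: 8 → 10 → 13 → 15 → 20 → 25 — 1 2/3 stops longer (brighter).
Net so far: 2 1/3 stops brighter. Aperture: f/7.1 → f/8 → f/9 → f/10 → f/11 → f/13 → f/14 → f/16.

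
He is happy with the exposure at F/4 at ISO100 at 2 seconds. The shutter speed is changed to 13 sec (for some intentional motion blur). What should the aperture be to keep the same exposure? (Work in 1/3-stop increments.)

f/10

Shutter speed: 2 → 2.5 → 3.2 → 4 → 5 → 6 → 8 → 10 → 13 — 2 2/3 stops longer (brighter).
Need 2 2/3 stops darker from the aperture: f/4 → f/4.5 → f/5 → f/5.6 → f/6.3 → f/7.1 → f/8 → f/9 → f/10.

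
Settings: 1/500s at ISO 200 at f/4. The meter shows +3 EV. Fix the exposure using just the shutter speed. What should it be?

1/4000s

Overexposed by 3 stops → need 3 stops darker.
Shutter speed: 1/500 → 1/1000 → 1/2000 → 1/4000.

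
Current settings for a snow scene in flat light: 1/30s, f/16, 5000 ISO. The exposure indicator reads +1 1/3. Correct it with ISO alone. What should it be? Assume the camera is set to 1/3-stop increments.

Overexposed by 1 1/3 stops → need 1 1/3 stops darker.
ISO: 5000 → 4000 → 3200 → 2500 → 2000.

ISO 2000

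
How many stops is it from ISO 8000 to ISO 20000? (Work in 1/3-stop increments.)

8000 → 10000 → 12800 → 16000 → 20000 — count the steps: 4 third-stops = 1 1/3 stops.

1 1/3 stops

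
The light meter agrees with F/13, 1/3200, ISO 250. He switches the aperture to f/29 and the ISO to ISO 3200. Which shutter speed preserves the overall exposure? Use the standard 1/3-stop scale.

Aperture: f/13 → f/14 → f/16 → f/18 → f/20 → f/22 → f/25 → f/29 — 2 1/3 stops narrower (darker).
ISO: 250 → 320 → 400 → 500 → 640 → 800 → 1000 → 1250 → 1600 → 2000 → 2500 → 3200 — 3 2/3 stops raised (brighter).
Net change so far: 1 1/3 stops brighter. Offset with the shutter speed: 1/3200 → 1/4000 → 1/5000 → 1/6400 → 1/8000.

1/8000s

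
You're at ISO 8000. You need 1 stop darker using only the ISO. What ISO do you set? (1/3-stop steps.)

ISO: 8000 → 6400 → 5000 → 4000 — 1 stop lower (darker).

ISO 4000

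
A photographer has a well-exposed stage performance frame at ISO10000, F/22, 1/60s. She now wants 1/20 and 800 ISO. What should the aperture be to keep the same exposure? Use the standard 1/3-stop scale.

Shutter speed: 1/60 → 1/50 → 1/40 → 1/30 → 1/25 → 1/20 — 1 2/3 stops slower (brighter).
ISO: 10000 → 8000 → 6400 → 5000 → 4000 → 3200 → 2500 → 2000 → 1600 → 1250 → 1000 → 800 — 3 2/3 stops lower (darker).
Net change so far: 2 stops darker. Offset with the aperture: f/22 → f/20 → f/18 → f/16 → f/14 → f/13 → f/11.

f/11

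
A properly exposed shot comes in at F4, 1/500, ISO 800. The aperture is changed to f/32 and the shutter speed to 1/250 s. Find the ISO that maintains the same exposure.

Aperture: f/4 → f/5.6 → f/8 → f/11 → f/16 → f/22 → f/32 — 6 stops stopped down (darker).
Shutter speed: 1/500 → 1/250 — 1 stop longer (brighter).
Net change so far: 5 stops darker. Offset with the ISO: 800 → 1600 → 3200 → 6400 → 12800 → 25600.

ISO 25600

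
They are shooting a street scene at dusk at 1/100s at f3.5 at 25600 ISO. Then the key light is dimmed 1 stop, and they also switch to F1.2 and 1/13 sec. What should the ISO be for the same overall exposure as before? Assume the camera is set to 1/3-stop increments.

Scene light: 1 stop darker.
Aperture: f/3.5 → f/3.2 → f/2.8 → f/2.5 → f/2.2 → f/2 → f/1.8 → f/1.6 → f/1.4 → f/1.2 — 3 stops larger aperture (brighter).
Shutter speed: 1/100 → 1/80 → 1/60 → 1/50 → 1/40 → 1/30 → 1/25 → 1/20 → 1/15 → 1/13 — 3 stops longer (brighter).
Net so far: 5 stops brighter. ISO: 25600 → 20000 → 16000 → 12800 → 10000 → 8000 → 6400 → 5000 → 4000 → 3200 → 2500 → 2000 → 1600 → 1250 → 1000 → 800.

ISO 800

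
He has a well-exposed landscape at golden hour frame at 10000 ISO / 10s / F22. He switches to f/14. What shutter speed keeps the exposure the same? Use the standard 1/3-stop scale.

Aperture: f/22 → f/20 → f/18 → f/16 → f/14 — 1 1/3 stops opened up (brighter).
Need 1 1/3 stops darker from the shutter speed: 10 → 8 → 6 → 5 → 4.

4 s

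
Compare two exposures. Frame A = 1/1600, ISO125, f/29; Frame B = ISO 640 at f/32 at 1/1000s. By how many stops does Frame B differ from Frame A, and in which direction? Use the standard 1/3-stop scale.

Aperture: f/29 → f/32 — 1/3 stop smaller aperture (darker).
Shutter speed: 1/1600 → 1/1250 → 1/1000 — 2/3 stop slower (brighter).
ISO: 125 → 160 → 200 → 250 → 320 → 400 → 500 → 640 — 2 1/3 stops raised (brighter).
Net: −1/3 +2/3 +2 1/3 = +2 2/3 stops.

2 2/3 stops brighter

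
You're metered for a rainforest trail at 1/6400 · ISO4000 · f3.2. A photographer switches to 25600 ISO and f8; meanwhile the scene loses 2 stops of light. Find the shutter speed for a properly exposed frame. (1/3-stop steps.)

1/1600s

Scene light: 2 stops darker.
ISO: 4000 → 5000 → 6400 → 8000 → 10000 → 12800 → 16000 → 20000 → 25600 — 2 2/3 stops raised (brighter).
Aperture: f/3.2 → f/3.5 → f/4 → f/4.5 → f/5 → f/5.6 → f/6.3 → f/7.1 → f/8 — 2 2/3 stops narrower (darker).
Net so far: 2 stops darker. Shutter speed: 1/6400 → 1/5000 → 1/4000 → 1/3200 → 1/2500 → 1/2000 → 1/1600.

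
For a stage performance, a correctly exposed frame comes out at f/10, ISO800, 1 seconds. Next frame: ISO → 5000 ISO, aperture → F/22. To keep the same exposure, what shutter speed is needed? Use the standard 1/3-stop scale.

0.8 s

ISO: 800 → 1000 → 1250 → 1600 → 2000 → 2500 → 3200 → 4000 → 5000 — 2 2/3 stops raised (brighter).
Aperture: f/10 → f/11 → f/13 → f/14 → f/16 → f/18 → f/20 → f/22 — 2 1/3 stops stopped down (darker).
Net change so far: 1/3 stop brighter. Offset with the shutter speed: 1 → 0.8.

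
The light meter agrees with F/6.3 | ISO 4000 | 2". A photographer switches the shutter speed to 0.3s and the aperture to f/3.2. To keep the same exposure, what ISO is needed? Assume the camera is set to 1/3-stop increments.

ISO 6400

Shutter speed: 2 → 1.6 → 1.3 → 1 → 0.8 → 0.6 → 0.5 → 0.4 → 0.3 — 2 2/3 stops shorter (darker).
Aperture: f/6.3 → f/5.6 → f/5 → f/4.5 → f/4 → f/3.5 → f/3.2 — 2 stops larger aperture (brighter).
Net change so far: 2/3 stop darker. Offset with the ISO: 4000 → 5000 → 6400.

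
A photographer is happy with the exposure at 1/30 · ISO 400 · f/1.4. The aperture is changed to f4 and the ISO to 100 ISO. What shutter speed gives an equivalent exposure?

1 s

Aperture: f/1.4 → f/2 → f/2.8 → f/4 — 3 stops stopped down (darker).
ISO: 400 → 200 → 100 — 2 stops dropped (darker).
Net change so far: 5 stops darker. Offset with the shutter speed: 1/30 → 1/15 → 1/8 → 1/4 → 1/2 → 1.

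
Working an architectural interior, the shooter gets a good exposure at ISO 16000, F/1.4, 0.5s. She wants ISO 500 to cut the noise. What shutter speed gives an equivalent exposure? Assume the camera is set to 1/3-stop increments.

15 s

ISO: 16000 → 12800 → 10000 → 8000 → 6400 → 5000 → 4000 → 3200 → 2500 → 2000 → 1600 → 1250 → 1000 → 800 → 640 → 500 — 5 stops lower (darker).
Need 5 stops brighter from the shutter speed: 0.5 → 0.6 → 0.8 → 1 → 1.3 → 1.6 → 2 → 2.5 → 3.2 → 4 → 5 → 6 → 8 → 10 → 13 → 15.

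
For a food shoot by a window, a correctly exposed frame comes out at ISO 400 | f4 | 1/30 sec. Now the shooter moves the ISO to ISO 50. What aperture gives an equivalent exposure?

ISO: 400 → 200 → 100 → 50 — 3 stops lower (darker).
Need 3 stops brighter from the aperture: f/4 → f/2.8 → f/2 → f/1.4.

f/1.4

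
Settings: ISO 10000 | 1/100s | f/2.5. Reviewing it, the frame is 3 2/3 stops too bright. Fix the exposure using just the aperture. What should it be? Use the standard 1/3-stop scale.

Overexposed by 3 2/3 stops → need 3 2/3 stops darker.
Aperture: f/2.5 → f/2.8 → f/3.2 → f/3.5 → f/4 → f/4.5 → f/5 → f/5.6 → f/6.3 → f/7.1 → f/8 → f/9.

f/9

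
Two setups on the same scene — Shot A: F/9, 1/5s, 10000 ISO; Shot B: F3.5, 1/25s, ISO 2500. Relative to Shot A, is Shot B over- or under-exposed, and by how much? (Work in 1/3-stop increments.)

1 2/3 stops darker

Aperture: f/9 → f/8 → f/7.1 → f/6.3 → f/5.6 → f/5 → f/4.5 → f/4 → f/3.5 — 2 2/3 stops wider (brighter).
Shutter speed: 1/5 → 1/6 → 1/8 → 1/10 → 1/13 → 1/15 → 1/20 → 1/25 — 2 1/3 stops shorter (darker).
ISO: 10000 → 8000 → 6400 → 5000 → 4000 → 3200 → 2500 — 2 stops lower (darker).
Net: +2 2/3 −2 1/3 −2 = −1 2/3 stops.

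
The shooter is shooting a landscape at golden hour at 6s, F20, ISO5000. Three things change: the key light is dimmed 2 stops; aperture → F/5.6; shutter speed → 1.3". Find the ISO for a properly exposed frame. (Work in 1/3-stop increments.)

Scene light: 2 stops darker.
Aperture: f/20 → f/18 → f/16 → f/14 → f/13 → f/11 → f/10 → f/9 → f/8 → f/7.1 → f/6.3 → f/5.6 — 3 2/3 stops larger aperture (brighter).
Shutter speed: 6 → 5 → 4 → 3.2 → 2.5 → 2 → 1.6 → 1.3 — 2 1/3 stops shorter (darker).
Net so far: 2/3 stop darker. ISO: 5000 → 6400 → 8000.

ISO 8000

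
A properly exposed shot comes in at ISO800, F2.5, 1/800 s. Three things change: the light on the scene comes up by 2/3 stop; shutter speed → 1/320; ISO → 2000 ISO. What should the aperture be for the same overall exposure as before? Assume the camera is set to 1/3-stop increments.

f/8

Scene light: 2/3 stop brighter.
Shutter speed: 1/800 → 1/640 → 1/500 → 1/400 → 1/320 — 1 1/3 stops longer (brighter).
ISO: 800 → 1000 → 1250 → 1600 → 2000 — 1 1/3 stops higher (brighter).
Net so far: 3 1/3 stops brighter. Aperture: f/2.5 → f/2.8 → f/3.2 → f/3.5 → f/4 → f/4.5 → f/5 → f/5.6 → f/6.3 → f/7.1 → f/8.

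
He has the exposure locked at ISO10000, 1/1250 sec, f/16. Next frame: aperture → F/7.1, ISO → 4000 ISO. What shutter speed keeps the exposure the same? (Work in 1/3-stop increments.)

1/2500s

Aperture: f/16 → f/14 → f/13 → f/11 → f/10 → f/9 → f/8 → f/7.1 — 2 1/3 stops opened up (brighter).
ISO: 10000 → 8000 → 6400 → 5000 → 4000 — 1 1/3 stops dropped (darker).
Net change so far: 1 stop brighter. Offset with the shutter speed: 1/1250 → 1/1600 → 1/2000 → 1/2500.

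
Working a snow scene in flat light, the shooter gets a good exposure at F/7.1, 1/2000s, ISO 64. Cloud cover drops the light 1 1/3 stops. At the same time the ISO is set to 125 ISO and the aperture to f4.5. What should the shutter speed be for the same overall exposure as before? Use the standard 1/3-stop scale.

Scene light: 1 1/3 stops darker.
ISO: 64 → 80 → 100 → 125 — 1 stop raised (brighter).
Aperture: f/7.1 → f/6.3 → f/5.6 → f/5 → f/4.5 — 1 1/3 stops wider (brighter).
Net so far: 1 stop brighter. Shutter speed: 1/2000 → 1/2500 → 1/3200 → 1/4000.

1/4000s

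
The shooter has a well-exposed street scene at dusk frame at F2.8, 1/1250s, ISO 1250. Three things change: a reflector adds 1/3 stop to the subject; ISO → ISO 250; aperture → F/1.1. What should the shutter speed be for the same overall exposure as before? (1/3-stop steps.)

1/2000s

Scene light: 1/3 stop brighter.
ISO: 1250 → 1000 → 800 → 640 → 500 → 400 → 320 → 250 — 2 1/3 stops lower (darker).
Aperture: f/2.8 → f/2.5 → f/2.2 → f/2 → f/1.8 → f/1.6 → f/1.4 → f/1.2 → f/1.1 — 2 2/3 stops larger aperture (brighter).
Net so far: 2/3 stop brighter. Shutter speed: 1/1250 → 1/1600 → 1/2000.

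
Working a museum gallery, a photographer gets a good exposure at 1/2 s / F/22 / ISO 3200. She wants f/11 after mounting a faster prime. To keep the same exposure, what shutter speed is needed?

1/8s

Aperture: f/22 → f/16 → f/11 — 2 stops wider (brighter).
Need 2 stops darker from the shutter speed: 1/2 → 1/4 → 1/8.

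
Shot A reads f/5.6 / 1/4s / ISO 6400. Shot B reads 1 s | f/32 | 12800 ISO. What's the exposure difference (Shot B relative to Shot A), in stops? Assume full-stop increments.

Aperture: f/5.6 → f/8 → f/11 → f/16 → f/22 → f/32 — 5 stops stopped down (darker).
Shutter speed: 1/4 → 1/2 → 1 — 2 stops slower (brighter).
ISO: 6400 → 12800 — 1 stop higher (brighter).
Net: −5 +2 +1 = −2 stops.

2 stops darker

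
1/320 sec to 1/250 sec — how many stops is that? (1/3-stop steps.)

1/3 stop

1/320 → 1/250 — count the steps: 1 third-stops = 1/3 stop.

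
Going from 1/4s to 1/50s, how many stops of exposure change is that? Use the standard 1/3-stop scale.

3 2/3 stops

1/4 → 1/5 → 1/6 → 1/8 → 1/10 → 1/13 → 1/15 → 1/20 → 1/25 → 1/30 → 1/40 → 1/50 — count the steps: 11 third-stops = 3 2/3 stops.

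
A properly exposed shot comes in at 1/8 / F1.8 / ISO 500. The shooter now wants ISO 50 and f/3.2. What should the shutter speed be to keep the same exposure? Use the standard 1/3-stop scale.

ISO: 500 → 400 → 320 → 250 → 200 → 160 → 125 → 100 → 80 → 64 → 50 — 3 1/3 stops lower (darker).
Aperture: f/1.8 → f/2 → f/2.2 → f/2.5 → f/2.8 → f/3.2 — 1 2/3 stops stopped down (darker).
Net change so far: 5 stops darker. Offset with the shutter speed: 1/8 → 1/6 → 1/5 → 1/4 → 0.3 → 0.4 → 0.5 → 0.6 → 0.8 → 1 → 1.3 → 1.6 → 2 → 2.5 → 3.2 → 4.

4 s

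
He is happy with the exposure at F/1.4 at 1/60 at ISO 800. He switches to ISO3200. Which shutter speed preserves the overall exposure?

ISO: 800 → 1600 → 3200 — 2 stops raised (brighter).
Need 2 stops darker from the shutter speed: 1/60 → 1/125 → 1/250.

1/250s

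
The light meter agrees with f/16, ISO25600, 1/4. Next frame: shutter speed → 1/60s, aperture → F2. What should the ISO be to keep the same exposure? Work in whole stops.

ISO 6400

Shutter speed: 1/4 → 1/8 → 1/15 → 1/30 → 1/60 — 4 stops faster (darker).
Aperture: f/16 → f/11 → f/8 → f/5.6 → f/4 → f/2.8 → f/2 — 6 stops opened up (brighter).
Net change so far: 2 stops brighter. Offset with the ISO: 25600 → 12800 → 6400.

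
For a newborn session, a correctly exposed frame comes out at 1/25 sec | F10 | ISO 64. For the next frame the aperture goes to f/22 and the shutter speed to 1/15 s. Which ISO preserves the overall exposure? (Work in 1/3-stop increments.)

Aperture: f/10 → f/11 → f/13 → f/14 → f/16 → f/18 → f/20 → f/22 — 2 1/3 stops smaller aperture (darker).
Shutter speed: 1/25 → 1/20 → 1/15 — 2/3 stop slower (brighter).
Net change so far: 1 2/3 stops darker. Offset with the ISO: 64 → 80 → 100 → 125 → 160 → 200.

ISO 200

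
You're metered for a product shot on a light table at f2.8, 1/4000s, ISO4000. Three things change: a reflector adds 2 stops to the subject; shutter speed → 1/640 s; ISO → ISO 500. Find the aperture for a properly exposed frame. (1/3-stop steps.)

Scene light: 2 stops brighter.
Shutter speed: 1/4000 → 1/3200 → 1/2500 → 1/2000 → 1/1600 → 1/1250 → 1/1000 → 1/800 → 1/640 — 2 2/3 stops slower (brighter).
ISO: 4000 → 3200 → 2500 → 2000 → 1600 → 1250 → 1000 → 800 → 640 → 500 — 3 stops lower (darker).
Net so far: 1 2/3 stops brighter. Aperture: f/2.8 → f/3.2 → f/3.5 → f/4 → f/4.5 → f/5.

f/5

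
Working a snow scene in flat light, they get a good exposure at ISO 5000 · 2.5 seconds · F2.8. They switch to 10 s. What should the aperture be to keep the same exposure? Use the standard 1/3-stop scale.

Shutter speed: 2.5 → 3.2 → 4 → 5 → 6 → 8 → 10 — 2 stops slower (brighter).
Need 2 stops darker from the aperture: f/2.8 → f/3.2 → f/3.5 → f/4 → f/4.5 → f/5 → f/5.6.

f/5.6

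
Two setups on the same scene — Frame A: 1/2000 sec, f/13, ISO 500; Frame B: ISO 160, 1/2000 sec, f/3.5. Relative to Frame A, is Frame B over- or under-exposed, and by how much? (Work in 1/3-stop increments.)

2 stops brighter

Aperture: f/13 → f/11 → f/10 → f/9 → f/8 → f/7.1 → f/6.3 → f/5.6 → f/5 → f/4.5 → f/4 → f/3.5 — 3 2/3 stops wider (brighter).
Shutter speed: unchanged.
ISO: 500 → 400 → 320 → 250 → 200 → 160 — 1 2/3 stops dropped (darker).
Net: +3 2/3 −1 2/3 = +2 stops.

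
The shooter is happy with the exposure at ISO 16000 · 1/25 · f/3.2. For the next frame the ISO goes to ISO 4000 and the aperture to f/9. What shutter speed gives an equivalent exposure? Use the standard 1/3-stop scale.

ISO: 16000 → 12800 → 10000 → 8000 → 6400 → 5000 → 4000 — 2 stops lower (darker).
Aperture: f/3.2 → f/3.5 → f/4 → f/4.5 → f/5 → f/5.6 → f/6.3 → f/7.1 → f/8 → f/9 — 3 stops stopped down (darker).
Net change so far: 5 stops darker. Offset with the shutter speed: 1/25 → 1/20 → 1/15 → 1/13 → 1/10 → 1/8 → 1/6 → 1/5 → 1/4 → 0.3 → 0.4 → 0.5 → 0.6 → 0.8 → 1 → 1.3.

1.3 s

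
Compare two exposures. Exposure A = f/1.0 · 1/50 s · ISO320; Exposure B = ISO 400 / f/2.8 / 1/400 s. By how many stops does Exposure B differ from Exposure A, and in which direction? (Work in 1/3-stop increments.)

Aperture: f/1.0 → f/1.1 → f/1.2 → f/1.4 → f/1.6 → f/1.8 → f/2 → f/2.2 → f/2.5 → f/2.8 — 3 stops smaller aperture (darker).
Shutter speed: 1/50 → 1/60 → 1/80 → 1/100 → 1/125 → 1/160 → 1/200 → 1/250 → 1/320 → 1/400 — 3 stops shorter (darker).
ISO: 320 → 400 — 1/3 stop higher (brighter).
Net: −3 −3 +1/3 = −5 2/3 stops.

5 2/3 stops darker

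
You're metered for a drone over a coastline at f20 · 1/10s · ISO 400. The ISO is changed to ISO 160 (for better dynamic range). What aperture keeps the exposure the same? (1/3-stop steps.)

f/13

ISO: 400 → 320 → 250 → 200 → 160 — 1 1/3 stops dropped (darker).
Need 1 1/3 stops brighter from the aperture: f/20 → f/18 → f/16 → f/14 → f/13.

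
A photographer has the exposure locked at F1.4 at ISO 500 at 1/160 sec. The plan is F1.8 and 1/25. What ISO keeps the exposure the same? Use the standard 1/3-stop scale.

ISO 125

Aperture: f/1.4 → f/1.6 → f/1.8 — 2/3 stop stopped down (darker).
Shutter speed: 1/160 → 1/125 → 1/100 → 1/80 → 1/60 → 1/50 → 1/40 → 1/30 → 1/25 — 2 2/3 stops longer (brighter).
Net change so far: 2 stops brighter. Offset with the ISO: 500 → 400 → 320 → 250 → 200 → 160 → 125.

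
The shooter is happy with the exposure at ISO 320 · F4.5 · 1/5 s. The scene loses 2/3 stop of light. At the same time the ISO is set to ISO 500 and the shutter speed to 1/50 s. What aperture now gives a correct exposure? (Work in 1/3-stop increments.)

Scene light: 2/3 stop darker.
ISO: 320 → 400 → 500 — 2/3 stop raised (brighter).
Shutter speed: 1/5 → 1/6 → 1/8 → 1/10 → 1/13 → 1/15 → 1/20 → 1/25 → 1/30 → 1/40 → 1/50 — 3 1/3 stops shorter (darker).
Net so far: 3 1/3 stops darker. Aperture: f/4.5 → f/4 → f/3.5 → f/3.2 → f/2.8 → f/2.5 → f/2.2 → f/2 → f/1.8 → f/1.6 → f/1.4.

f/1.4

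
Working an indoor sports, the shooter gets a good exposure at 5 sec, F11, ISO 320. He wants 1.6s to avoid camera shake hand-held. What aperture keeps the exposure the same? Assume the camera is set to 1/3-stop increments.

Shutter speed: 5 → 4 → 3.2 → 2.5 → 2 → 1.6 — 1 2/3 stops shorter (darker).
Need 1 2/3 stops brighter from the aperture: f/11 → f/10 → f/9 → f/8 → f/7.1 → f/6.3.

f/6.3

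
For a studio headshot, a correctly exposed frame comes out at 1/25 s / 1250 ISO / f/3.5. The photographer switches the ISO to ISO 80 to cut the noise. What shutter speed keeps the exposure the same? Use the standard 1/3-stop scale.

ISO: 1250 → 1000 → 800 → 640 → 500 → 400 → 320 → 250 → 200 → 160 → 125 → 100 → 80 — 4 stops lower (darker).
Need 4 stops brighter from the shutter speed: 1/25 → 1/20 → 1/15 → 1/13 → 1/10 → 1/8 → 1/6 → 1/5 → 1/4 → 0.3 → 0.4 → 0.5 → 0.6.

0.6 s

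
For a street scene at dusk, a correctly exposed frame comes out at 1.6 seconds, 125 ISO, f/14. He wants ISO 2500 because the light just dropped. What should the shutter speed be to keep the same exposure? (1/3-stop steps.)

ISO: 125 → 160 → 200 → 250 → 320 → 400 → 500 → 640 → 800 → 1000 → 1250 → 1600 → 2000 → 2500 — 4 1/3 stops higher (brighter).
Need 4 1/3 stops darker from the shutter speed: 1.6 → 1.3 → 1 → 0.8 → 0.6 → 0.5 → 0.4 → 0.3 → 1/4 → 1/5 → 1/6 → 1/8 → 1/10 → 1/13.

1/13s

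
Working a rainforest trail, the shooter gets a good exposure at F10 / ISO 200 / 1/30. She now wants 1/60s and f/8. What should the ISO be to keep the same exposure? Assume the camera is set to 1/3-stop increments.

Shutter speed: 1/30 → 1/40 → 1/50 → 1/60 — 1 stop faster (darker).
Aperture: f/10 → f/9 → f/8 — 2/3 stop wider (brighter).
Net change so far: 1/3 stop darker. Offset with the ISO: 200 → 250.

ISO 250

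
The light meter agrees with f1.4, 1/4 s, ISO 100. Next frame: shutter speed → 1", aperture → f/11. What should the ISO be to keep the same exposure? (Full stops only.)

ISO 1600

Shutter speed: 1/4 → 1/2 → 1 — 2 stops slower (brighter).
Aperture: f/1.4 → f/2 → f/2.8 → f/4 → f/5.6 → f/8 → f/11 — 6 stops smaller aperture (darker).
Net change so far: 4 stops darker. Offset with the ISO: 100 → 200 → 400 → 800 → 1600.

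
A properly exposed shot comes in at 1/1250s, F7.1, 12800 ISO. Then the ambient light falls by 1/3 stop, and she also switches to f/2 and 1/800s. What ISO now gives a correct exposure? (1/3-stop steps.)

Scene light: 1/3 stop darker.
Aperture: f/7.1 → f/6.3 → f/5.6 → f/5 → f/4.5 → f/4 → f/3.5 → f/3.2 → f/2.8 → f/2.5 → f/2.2 → f/2 — 3 2/3 stops wider (brighter).
Shutter speed: 1/1250 → 1/1000 → 1/800 — 2/3 stop slower (brighter).
Net so far: 4 stops brighter. ISO: 12800 → 10000 → 8000 → 6400 → 5000 → 4000 → 3200 → 2500 → 2000 → 1600 → 1250 → 1000 → 800.

ISO 800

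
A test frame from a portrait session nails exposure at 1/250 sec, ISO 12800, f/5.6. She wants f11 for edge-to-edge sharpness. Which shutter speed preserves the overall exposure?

1/60s

Aperture: f/5.6 → f/8 → f/11 — 2 stops smaller aperture (darker).
Need 2 stops brighter from the shutter speed: 1/250 → 1/125 → 1/60.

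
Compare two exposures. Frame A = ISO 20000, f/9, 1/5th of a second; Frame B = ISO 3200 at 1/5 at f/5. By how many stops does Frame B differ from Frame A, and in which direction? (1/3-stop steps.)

Aperture: f/9 → f/8 → f/7.1 → f/6.3 → f/5.6 → f/5 — 1 2/3 stops wider (brighter).
Shutter speed: unchanged.
ISO: 20000 → 16000 → 12800 → 10000 → 8000 → 6400 → 5000 → 4000 → 3200 — 2 2/3 stops lower (darker).
Net: +1 2/3 −2 2/3 = −1 stop.

1 stop darker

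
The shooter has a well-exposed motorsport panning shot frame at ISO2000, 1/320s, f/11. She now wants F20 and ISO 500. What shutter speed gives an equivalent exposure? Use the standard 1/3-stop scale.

Aperture: f/11 → f/13 → f/14 → f/16 → f/18 → f/20 — 1 2/3 stops stopped down (darker).
ISO: 2000 → 1600 → 1250 → 1000 → 800 → 640 → 500 — 2 stops dropped (darker).
Net change so far: 3 2/3 stops darker. Offset with the shutter speed: 1/320 → 1/250 → 1/200 → 1/160 → 1/125 → 1/100 → 1/80 → 1/60 → 1/50 → 1/40 → 1/30 → 1/25.

1/25s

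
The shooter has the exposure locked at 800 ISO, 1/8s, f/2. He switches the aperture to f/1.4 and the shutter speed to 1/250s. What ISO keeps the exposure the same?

ISO 12800

Aperture: f/2 → f/1.4 — 1 stop larger aperture (brighter).
Shutter speed: 1/8 → 1/15 → 1/30 → 1/60 → 1/125 → 1/250 — 5 stops faster (darker).
Net change so far: 4 stops darker. Offset with the ISO: 800 → 1600 → 3200 → 6400 → 12800.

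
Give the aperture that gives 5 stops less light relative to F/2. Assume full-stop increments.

f/11

Aperture: f/2 → f/2.8 → f/4 → f/5.6 → f/8 → f/11 — 5 stops smaller aperture (darker).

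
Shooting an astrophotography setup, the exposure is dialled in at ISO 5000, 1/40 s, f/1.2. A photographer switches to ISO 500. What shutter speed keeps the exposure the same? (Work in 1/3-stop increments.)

1/4s

ISO: 5000 → 4000 → 3200 → 2500 → 2000 → 1600 → 1250 → 1000 → 800 → 640 → 500 — 3 1/3 stops dropped (darker).
Need 3 1/3 stops brighter from the shutter speed: 1/40 → 1/30 → 1/25 → 1/20 → 1/15 → 1/13 → 1/10 → 1/8 → 1/6 → 1/5 → 1/4.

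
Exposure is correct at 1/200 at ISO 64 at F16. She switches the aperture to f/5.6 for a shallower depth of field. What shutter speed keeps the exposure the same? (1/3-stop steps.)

Aperture: f/16 → f/14 → f/13 → f/11 → f/10 → f/9 → f/8 → f/7.1 → f/6.3 → f/5.6 — 3 stops wider (brighter).
Need 3 stops darker from the shutter speed: 1/200 → 1/250 → 1/320 → 1/400 → 1/500 → 1/640 → 1/800 → 1/1000 → 1/1250 → 1/1600.

1/1600s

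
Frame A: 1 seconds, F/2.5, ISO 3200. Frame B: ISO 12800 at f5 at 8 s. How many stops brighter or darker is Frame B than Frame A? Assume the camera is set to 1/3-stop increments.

3 stops brighter

Aperture: f/2.5 → f/2.8 → f/3.2 → f/3.5 → f/4 → f/4.5 → f/5 — 2 stops narrower (darker).
Shutter speed: 1 → 1.3 → 1.6 → 2 → 2.5 → 3.2 → 4 → 5 → 6 → 8 — 3 stops longer (brighter).
ISO: 3200 → 4000 → 5000 → 6400 → 8000 → 10000 → 12800 — 2 stops raised (brighter).
Net: −2 +3 +2 = +3 stops.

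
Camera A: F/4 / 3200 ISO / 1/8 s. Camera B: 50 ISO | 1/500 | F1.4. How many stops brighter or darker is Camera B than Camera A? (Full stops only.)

9 stops darker

Aperture: f/4 → f/2.8 → f/2 → f/1.4 — 3 stops opened up (brighter).
Shutter speed: 1/8 → 1/15 → 1/30 → 1/60 → 1/125 → 1/250 → 1/500 — 6 stops faster (darker).
ISO: 3200 → 1600 → 800 → 400 → 200 → 100 → 50 — 6 stops dropped (darker).
Net: +3 −6 −6 = −9 stops.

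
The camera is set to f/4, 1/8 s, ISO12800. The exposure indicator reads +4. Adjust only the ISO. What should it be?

ISO 800

Overexposed by 4 stops → need 4 stops darker.
ISO: 12800 → 6400 → 3200 → 1600 → 800.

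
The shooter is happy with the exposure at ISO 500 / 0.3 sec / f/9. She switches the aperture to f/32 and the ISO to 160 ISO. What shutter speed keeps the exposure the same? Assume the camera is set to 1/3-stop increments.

Aperture: f/9 → f/10 → f/11 → f/13 → f/14 → f/16 → f/18 → f/20 → f/22 → f/25 → f/29 → f/32 — 3 2/3 stops stopped down (darker).
ISO: 500 → 400 → 320 → 250 → 200 → 160 — 1 2/3 stops lower (darker).
Net change so far: 5 1/3 stops darker. Offset with the shutter speed: 0.3 → 0.4 → 0.5 → 0.6 → 0.8 → 1 → 1.3 → 1.6 → 2 → 2.5 → 3.2 → 4 → 5 → 6 → 8 → 10 → 13.

13 s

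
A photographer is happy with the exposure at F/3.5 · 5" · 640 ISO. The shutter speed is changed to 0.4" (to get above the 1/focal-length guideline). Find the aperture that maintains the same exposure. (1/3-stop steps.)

f/1.0

Shutter speed: 5 → 4 → 3.2 → 2.5 → 2 → 1.6 → 1.3 → 1 → 0.8 → 0.6 → 0.5 → 0.4 — 3 2/3 stops faster (darker).
Need 3 2/3 stops brighter from the aperture: f/3.5 → f/3.2 → f/2.8 → f/2.5 → f/2.2 → f/2 → f/1.8 → f/1.6 → f/1.4 → f/1.2 → f/1.1 → f/1.0.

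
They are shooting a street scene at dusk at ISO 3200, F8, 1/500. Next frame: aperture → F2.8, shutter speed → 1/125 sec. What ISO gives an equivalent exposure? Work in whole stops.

ISO 100

Aperture: f/8 → f/5.6 → f/4 → f/2.8 — 3 stops opened up (brighter).
Shutter speed: 1/500 → 1/250 → 1/125 — 2 stops longer (brighter).
Net change so far: 5 stops brighter. Offset with the ISO: 3200 → 1600 → 800 → 400 → 200 → 100.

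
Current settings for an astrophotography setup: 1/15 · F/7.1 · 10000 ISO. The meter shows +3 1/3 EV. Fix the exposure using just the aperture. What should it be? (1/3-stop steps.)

Overexposed by 3 1/3 stops → need 3 1/3 stops darker.
Aperture: f/7.1 → f/8 → f/9 → f/10 → f/11 → f/13 → f/14 → f/16 → f/18 → f/20 → f/22.

f/22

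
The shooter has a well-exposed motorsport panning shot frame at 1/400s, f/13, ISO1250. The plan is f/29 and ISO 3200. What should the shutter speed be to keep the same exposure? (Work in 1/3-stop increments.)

Aperture: f/13 → f/14 → f/16 → f/18 → f/20 → f/22 → f/25 → f/29 — 2 1/3 stops stopped down (darker).
ISO: 1250 → 1600 → 2000 → 2500 → 3200 — 1 1/3 stops raised (brighter).
Net change so far: 1 stop darker. Offset with the shutter speed: 1/400 → 1/320 → 1/250 → 1/200.

1/200s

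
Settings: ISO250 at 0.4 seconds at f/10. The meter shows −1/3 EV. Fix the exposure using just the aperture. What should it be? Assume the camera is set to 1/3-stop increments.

f/9

Underexposed by 1/3 stop → need 1/3 stop brighter.
Aperture: f/10 → f/9.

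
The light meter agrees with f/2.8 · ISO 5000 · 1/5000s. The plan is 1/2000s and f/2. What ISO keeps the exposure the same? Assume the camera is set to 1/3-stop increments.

ISO 1000

Shutter speed: 1/5000 → 1/4000 → 1/3200 → 1/2500 → 1/2000 — 1 1/3 stops slower (brighter).
Aperture: f/2.8 → f/2.5 → f/2.2 → f/2 — 1 stop larger aperture (brighter).
Net change so far: 2 1/3 stops brighter. Offset with the ISO: 5000 → 4000 → 3200 → 2500 → 2000 → 1600 → 1250 → 1000.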